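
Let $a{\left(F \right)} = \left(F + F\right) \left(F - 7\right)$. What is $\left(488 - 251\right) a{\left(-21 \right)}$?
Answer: $278712$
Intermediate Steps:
$a{\left(F \right)} = 2 F \left(-7 + F\right)$
$\left(488 - 251\right) a{\left(-21 \right)} = \left(488 - 251\right) 2 \left(-21\right) \left(-7 - 21\right) = 237 \cdot 2 \left(-21\right) \left(-28\right) = 237 \cdot 1176 = 278712$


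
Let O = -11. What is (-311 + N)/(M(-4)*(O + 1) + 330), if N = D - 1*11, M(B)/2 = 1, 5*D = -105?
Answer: -343/310 ≈ -1.1065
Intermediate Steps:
D = -21 (D = (⅕)*(-105) = -21)
M(B) = 2 (M(B) = 2*1 = 2)
N = -32 (N = -21 - 1*11 = -21 - 11 = -32)
(-311 + N)/(M(-4)*(O + 1) + 330) = (-311 - 32)/(2*(-11 + 1) + 330) = -343/(2*(-10) + 330) = -343/(-20 + 330) = -343/310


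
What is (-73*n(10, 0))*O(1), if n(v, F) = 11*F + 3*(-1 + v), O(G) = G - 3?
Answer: 3942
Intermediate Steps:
O(G) = -3 + G
n(v, F) = -3 + 3*v + 11*F (n(v, F) = 11*F + (-3 + 3*v) = -3 + 3*v + 11*F)
(-73*n(10, 0))*O(1) = (-73*(-3 + 3*10 + 11*0))*(-3 + 1) = -73*(-3 + 30 + 0)*(-2) = -73*27*(-2) = -1971*(-2) = 3942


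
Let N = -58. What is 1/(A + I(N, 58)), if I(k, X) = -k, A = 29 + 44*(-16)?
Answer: -1/617 ≈ -0.0016207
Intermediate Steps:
A = -675 (A = 29 - 704 = -675)
1/(A + I(N, 58)) = 1/(-675 - 1*(-58)) = 1/(-675 + 58) = 1/(-617) = -1/617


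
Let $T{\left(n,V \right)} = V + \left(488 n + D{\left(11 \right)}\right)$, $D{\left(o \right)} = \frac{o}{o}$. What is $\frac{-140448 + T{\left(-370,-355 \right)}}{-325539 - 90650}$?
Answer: $\frac{321362}{416189} \approx 0.77215$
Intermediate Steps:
$D{\left(o \right)} = 1$
$T{\left(n,V \right)} = 1 + V + 488 n$ ($T{\left(n,V \right)} = V + \left(488 n + 1\right) = V + \left(1 + 488 n\right) = 1 + V + 488 n$)
$\frac{-140448 + T{\left(-370,-355 \right)}}{-325539 - 90650} = \frac{-140448 + \left(1 - 355 + 488 \left(-370\right)\right)}{-325539 - 90650} = \frac{-140448 - 180914}{-416189} = \left(-140448 - 180914\right) \left(- \frac{1}{416189}\right) = \left(-321362\right) \left(- \frac{1}{416189}\right) = \frac{321362}{416189}$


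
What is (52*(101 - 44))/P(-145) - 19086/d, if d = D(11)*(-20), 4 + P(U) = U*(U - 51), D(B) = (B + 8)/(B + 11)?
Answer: 248599529/224960 ≈ 1105.1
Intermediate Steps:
D(B) = (8 + B)/(11 + B)
P(U) = -4 + U*(-51 + U) (P(U) = -4 + U*(U - 51) = -4 + U*(-51 + U))
d = -190/11 (d = ((8 + 11)/(11 + 11))*(-20) = (19/22)*(-20) = -190/11 ≈ -17.273)
(52*(101 - 44))/P(-145) - 19086/d = (52*(101 - 44))/(-4 + (-145)**2 - 51*(-145)) - 19086/(-190/11) = (52*57)/(-4 + 21025 + 7395) - 19086*(-11/190) = 2964/28416 + 104973/95 = 2964*(1/28416) + 104973/95 = 247/2368 + 104973/95 = 248599529/224960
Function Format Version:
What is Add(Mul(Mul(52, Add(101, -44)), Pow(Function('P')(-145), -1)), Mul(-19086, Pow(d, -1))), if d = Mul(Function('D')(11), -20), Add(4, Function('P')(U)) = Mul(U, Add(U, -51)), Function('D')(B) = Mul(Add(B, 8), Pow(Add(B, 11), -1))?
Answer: Rational(248599529, 224960) ≈ 1105.1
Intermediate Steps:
Function('D')(B) = Mul(Pow(Add(11, B), -1), Add(8, B)) (Function('D')(B) = Mul(Add(8, B), Pow(Add(11, B), -1)) = Mul(Pow(Add(11, B), -1), Add(8, B)))
Function('P')(U) = Add(-4, Mul(U, Add(-51, U))) (Function('P')(U) = Add(-4, Mul(U, Add(U, -51))) = Add(-4, Mul(U, Add(-51, U))))
d = Rational(-190, 11) (d = Mul(Mul(Pow(Add(11, 11), -1), Add(8, 11)), -20) = Mul(Mul(Pow(22, -1), 19), -20) = Mul(Mul(Rational(1, 22), 19), -20) = Mul(Rational(19, 22), -20) = Rational(-190, 11) ≈ -17.273)
Add(Mul(Mul(52, Add(101, -44)), Pow(Function('P')(-145), -1)), Mul(-19086, Pow(d, -1))) = Add(Mul(Mul(52, Add(101, -44)), Pow(Add(-4, Pow(-145, 2), Mul(-51, -145)), -1)), Mul(-19086, Pow(Rational(-190, 11), -1))) = Add(Mul(Mul(52, 57), Pow(Add(-4, 21025, 7395), -1)), Mul(-19086, Rational(-11, 190))) = Add(Mul(2964, Pow(28416, -1)), Rational(104973, 95)) = Add(Mul(2964, Rational(1, 28416)), Rational(104973, 95)) = Add(Rational(247, 2368), Rational(104973, 95)) = Rational(248599529, 224960)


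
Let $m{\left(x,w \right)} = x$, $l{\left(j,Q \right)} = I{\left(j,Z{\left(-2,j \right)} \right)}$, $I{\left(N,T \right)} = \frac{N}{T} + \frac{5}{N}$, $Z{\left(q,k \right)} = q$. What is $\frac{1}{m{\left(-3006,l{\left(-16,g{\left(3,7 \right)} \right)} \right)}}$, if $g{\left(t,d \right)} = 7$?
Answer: $- \frac{1}{3006} \approx -0.00033267$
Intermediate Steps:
$I{\left(N,T \right)} = \frac{5}{N} + \frac{N}{T}$
$l{\left(j,Q \right)} = \frac{5}{j} - \frac{j}{2}$ ($l{\left(j,Q \right)} = \frac{5}{j} + \frac{j}{-2} = \frac{5}{j} + j \left(- \frac{1}{2}\right) = \frac{5}{j} - \frac{j}{2}$)
$\frac{1}{m{\left(-3006,l{\left(-16,g{\left(3,7 \right)} \right)} \right)}} = \frac{1}{-3006} = - \frac{1}{3006}$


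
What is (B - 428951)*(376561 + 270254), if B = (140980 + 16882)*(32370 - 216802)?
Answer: -18832169649578025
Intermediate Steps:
B = -29114804384 (B = 157862*(-184432) = -29114804384)
(B - 428951)*(376561 + 270254) = (-29114804384 - 428951)*(376561 + 270254) = -29115233335*646815 = -18832169649578025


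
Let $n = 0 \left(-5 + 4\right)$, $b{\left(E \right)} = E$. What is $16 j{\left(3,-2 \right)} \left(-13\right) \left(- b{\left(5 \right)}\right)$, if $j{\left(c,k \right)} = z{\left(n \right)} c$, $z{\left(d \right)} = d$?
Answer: $0$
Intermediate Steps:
$n = 0$ ($n = 0 \left(-1\right) = 0$)
$j{\left(c,k \right)} = 0$ ($j{\left(c,k \right)} = 0 c = 0$)
$16 j{\left(3,-2 \right)} \left(-13\right) \left(- b{\left(5 \right)}\right) = 16 \cdot 0 \left(-13\right) \left(\left(-1\right) 5\right) = 16 \cdot 0 \left(-5\right) = 16 \cdot 0 = 0$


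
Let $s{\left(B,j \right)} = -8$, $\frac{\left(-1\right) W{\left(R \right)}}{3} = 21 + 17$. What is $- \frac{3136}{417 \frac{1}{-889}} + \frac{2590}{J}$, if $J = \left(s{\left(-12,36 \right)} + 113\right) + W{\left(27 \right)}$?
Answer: $\frac{8003702}{1251} \approx 6397.8$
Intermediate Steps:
$W{\left(R \right)} = -114$ ($W{\left(R \right)} = - 3 \left(21 + 17\right) = \left(-3\right) 38 = -114$)
$J = -9$ ($J = \left(-8 + 113\right) - 114 = 105 - 114 = -9$)
$- \frac{3136}{417 \frac{1}{-889}} + \frac{2590}{J} = - \frac{3136}{417 \frac{1}{-889}} + \frac{2590}{-9} = - \frac{3136}{417 \left(- \frac{1}{889}\right)} + 2590 \left(- \frac{1}{9}\right) = - \frac{3136}{- \frac{417}{889}} - \frac{2590}{9} = \left(-3136\right) \left(- \frac{889}{417}\right) - \frac{2590}{9} = \frac{2787904}{417} - \frac{2590}{9} = \frac{8003702}{1251}$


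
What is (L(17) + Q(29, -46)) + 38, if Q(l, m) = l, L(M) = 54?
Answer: 121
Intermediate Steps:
(L(17) + Q(29, -46)) + 38 = (54 + 29) + 38 = 83 + 38 = 121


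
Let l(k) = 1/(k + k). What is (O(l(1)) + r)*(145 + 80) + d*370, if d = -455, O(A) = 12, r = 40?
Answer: -156650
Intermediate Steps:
l(k) = 1/(2*k)
(O(l(1)) + r)*(145 + 80) + d*370 = (12 + 40)*(145 + 80) - 455*370 = 52*225 - 168350 = 11700 - 168350 = -156650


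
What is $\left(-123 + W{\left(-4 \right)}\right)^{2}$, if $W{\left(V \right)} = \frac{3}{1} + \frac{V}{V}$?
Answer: $14161$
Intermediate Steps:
$W{\left(V \right)} = 4$ ($W{\left(V \right)} = 3 \cdot 1 + 1 = 3 + 1 = 4$)
$\left(-123 + W{\left(-4 \right)}\right)^{2} = \left(-123 + 4\right)^{2} = \left(-119\right)^{2} = 14161$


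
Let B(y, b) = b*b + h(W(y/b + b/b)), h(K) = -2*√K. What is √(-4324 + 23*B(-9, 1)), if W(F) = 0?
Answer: I*√4301 ≈ 65.582*I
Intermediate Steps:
B(y, b) = b² (B(y, b) = b*b - 2*√0 = b² - 2*0 = b² + 0 = b²)
√(-4324 + 23*B(-9, 1)) = √(-4324 + 23*1²) = √(-4324 + 23*1) = √(-4324 + 23) = √(-4301) = I*√4301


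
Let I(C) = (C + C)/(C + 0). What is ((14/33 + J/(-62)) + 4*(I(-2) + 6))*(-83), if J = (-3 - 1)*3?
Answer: -2769544/1023 ≈ -2707.3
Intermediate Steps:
I(C) = 2 (I(C) = (2*C)/C = 2)
J = -12 (J = -4*3 = -12)
((14/33 + J/(-62)) + 4*(I(-2) + 6))*(-83) = ((14/33 - 12/(-62)) + 4*(2 + 6))*(-83) = ((14*(1/33) - 12*(-1/62)) + 4*8)*(-83) = ((14/33 + 6/31) + 32)*(-83) = (632/1023 + 32)*(-83) = (33368/1023)*(-83) = -2769544/1023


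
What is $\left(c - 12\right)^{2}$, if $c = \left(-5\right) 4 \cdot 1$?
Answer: $1024$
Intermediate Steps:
$c = -20$ ($c = \left(-20\right) 1 = -20$)
$\left(c - 12\right)^{2} = \left(-20 - 12\right)^{2} = \left(-32\right)^{2} = 1024$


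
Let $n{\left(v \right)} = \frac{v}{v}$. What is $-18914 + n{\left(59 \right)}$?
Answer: $-18913$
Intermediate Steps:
$n{\left(v \right)} = 1$
$-18914 + n{\left(59 \right)} = -18914 + 1 = -18913$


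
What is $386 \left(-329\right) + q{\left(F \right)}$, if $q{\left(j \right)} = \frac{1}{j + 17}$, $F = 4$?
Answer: $- \frac{2666873}{21} \approx -1.2699 \cdot 10^{5}$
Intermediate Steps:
$q{\left(j \right)} = \frac{1}{17 + j}$
$386 \left(-329\right) + q{\left(F \right)} = 386 \left(-329\right) + \frac{1}{17 + 4} = -126994 + \frac{1}{21} = - \frac{2666873}{21}$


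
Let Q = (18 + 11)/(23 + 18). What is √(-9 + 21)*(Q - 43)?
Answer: -3468*√3/41 ≈ -146.51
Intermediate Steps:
Q = 29/41 ≈ 0.70732
√(-9 + 21)*(Q - 43) = √(-9 + 21)*(29/41 - 43) = √12*(-1734/41) = (2*√3)*(-1734/41) = -3468*√3/41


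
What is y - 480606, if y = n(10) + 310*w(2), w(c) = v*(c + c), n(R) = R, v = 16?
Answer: -460756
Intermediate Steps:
w(c) = 32*c (w(c) = 16*(c + c) = 16*(2*c) = 32*c)
y = 19850 (y = 10 + 310*(32*2) = 10 + 310*64 = 10 + 19840 = 19850)
y - 480606 = 19850 - 480606 = -460756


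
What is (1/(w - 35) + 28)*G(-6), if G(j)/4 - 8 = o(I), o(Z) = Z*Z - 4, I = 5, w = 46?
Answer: 35844/11 ≈ 3258.5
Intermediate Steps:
o(Z) = -4 + Z² (o(Z) = Z² - 4 = -4 + Z²)
G(j) = 116 (G(j) = 32 + 4*(-4 + 5²) = 32 + 4*(-4 + 25) = 32 + 4*21 = 32 + 84 = 116)
(1/(w - 35) + 28)*G(-6) = (1/(46 - 35) + 28)*116 = (1/11 + 28)*116 = (309/11)*116 = 35844/11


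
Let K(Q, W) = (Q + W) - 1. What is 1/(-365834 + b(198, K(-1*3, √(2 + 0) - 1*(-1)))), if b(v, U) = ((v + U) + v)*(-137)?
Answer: -419675/176127068087 + 137*√2/176127068087 ≈ -2.3817e-6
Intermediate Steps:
K(Q, W) = -1 + Q + W
b(v, U) = -274*v - 137*U (b(v, U) = ((U + v) + v)*(-137) = (U + 2*v)*(-137) = -274*v - 137*U)
1/(-365834 + b(198, K(-1*3, √(2 + 0) - 1*(-1)))) = 1/(-365834 + (-274*198 - 137*(-1 - 1*3 + (√(2 + 0) - 1*(-1))))) = 1/(-365834 + (-54252 - 137*(-1 - 3 + (√2 + 1)))) = 1/(-365834 + (-54252 - 137*(-1 - 3 + (1 + √2)))) = 1/(-365834 + (-54252 - 137*(-3 + √2))) = 1/(-365834 + (-54252 + (411 - 137*√2))) = 1/(-365834 + (-53841 - 137*√2)) = 1/(-419675 - 137*√2)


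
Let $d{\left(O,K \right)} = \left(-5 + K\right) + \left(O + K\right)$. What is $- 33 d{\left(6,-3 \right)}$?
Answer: $165$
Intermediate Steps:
$d{\left(O,K \right)} = -5 + O + 2 K$ ($d{\left(O,K \right)} = \left(-5 + K\right) + \left(K + O\right) = -5 + O + 2 K$)
$- 33 d{\left(6,-3 \right)} = - 33 \left(-5 + 6 + 2 \left(-3\right)\right) = - 33 \left(-5 + 6 - 6\right) = \left(-33\right) \left(-5\right) = 165$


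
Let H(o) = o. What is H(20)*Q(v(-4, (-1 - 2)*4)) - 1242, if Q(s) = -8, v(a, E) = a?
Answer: -1402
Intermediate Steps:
H(20)*Q(v(-4, (-1 - 2)*4)) - 1242 = 20*(-8) - 1242 = -160 - 1242 = -1402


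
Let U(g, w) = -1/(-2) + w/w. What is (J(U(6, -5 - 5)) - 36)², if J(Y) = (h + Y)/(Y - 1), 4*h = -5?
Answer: 5041/4 ≈ 1260.3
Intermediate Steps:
h = -5/4 (h = (¼)*(-5) = -5/4 ≈ -1.2500)
U(g, w) = 3/2 (U(g, w) = -1*(-½) + 1 = ½ + 1 = 3/2)
J(Y) = (-5/4 + Y)/(-1 + Y) (J(Y) = (-5/4 + Y)/(Y - 1) = (-5/4 + Y)/(-1 + Y))
(J(U(6, -5 - 5)) - 36)² = ((-5/4 + 3/2)/(-1 + 3/2) - 36)² = ((¼)/(½) - 36)² = (2*(¼) - 36)² = (½ - 36)² = (-71/2)² = 5041/4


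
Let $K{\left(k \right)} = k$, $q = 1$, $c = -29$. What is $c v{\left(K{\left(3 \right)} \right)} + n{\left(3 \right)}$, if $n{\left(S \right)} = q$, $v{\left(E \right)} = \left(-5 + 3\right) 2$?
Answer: $117$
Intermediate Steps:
$v{\left(E \right)} = -4$ ($v{\left(E \right)} = \left(-2\right) 2 = -4$)
$n{\left(S \right)} = 1$
$c v{\left(K{\left(3 \right)} \right)} + n{\left(3 \right)} = \left(-29\right) \left(-4\right) + 1 = 116 + 1 = 117$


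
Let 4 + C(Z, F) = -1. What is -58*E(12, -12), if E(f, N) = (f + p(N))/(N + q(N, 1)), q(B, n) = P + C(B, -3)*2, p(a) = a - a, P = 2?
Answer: 174/5 ≈ 34.800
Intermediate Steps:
C(Z, F) = -5 (C(Z, F) = -4 - 1 = -5)
p(a) = 0
q(B, n) = -8 (q(B, n) = 2 - 5*2 = 2 - 10 = -8)
E(f, N) = f/(-8 + N) (E(f, N) = (f + 0)/(N - 8) = f/(-8 + N))
-58*E(12, -12) = -696/(-8 - 12) = -696/(-20) = -696*(-1)/20 = -58*(-⅗) = 174/5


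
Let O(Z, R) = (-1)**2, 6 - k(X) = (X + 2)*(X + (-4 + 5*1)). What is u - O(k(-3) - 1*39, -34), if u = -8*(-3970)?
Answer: 31759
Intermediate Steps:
k(X) = 6 - (1 + X)*(2 + X) (k(X) = 6 - (X + 2)*(X + (-4 + 5*1)) = 6 - (2 + X)*(X + (-4 + 5)) = 6 - (2 + X)*(X + 1) = 6 - (2 + X)*(1 + X) = 6 - (1 + X)*(2 + X))
O(Z, R) = 1
u = 31760
u - O(k(-3) - 1*39, -34) = 31760 - 1*1 = 31760 - 1 = 31759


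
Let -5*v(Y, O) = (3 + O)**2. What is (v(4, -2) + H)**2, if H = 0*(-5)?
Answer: 1/25 ≈ 0.040000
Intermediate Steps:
v(Y, O) = -(3 + O)**2/5
H = 0
(v(4, -2) + H)**2 = (-(3 - 2)**2/5 + 0)**2 = (-1/5*1**2 + 0)**2 = (-1/5*1 + 0)**2 = (-1/5 + 0)**2 = (-1/5)**2 = 1/25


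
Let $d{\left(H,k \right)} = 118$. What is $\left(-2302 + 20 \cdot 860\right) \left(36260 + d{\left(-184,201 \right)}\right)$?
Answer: $541959444$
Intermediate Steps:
$\left(-2302 + 20 \cdot 860\right) \left(36260 + d{\left(-184,201 \right)}\right) = \left(-2302 + 20 \cdot 860\right) \left(36260 + 118\right) = \left(-2302 + 17200\right) 36378 = 14898 \cdot 36378 = 541959444$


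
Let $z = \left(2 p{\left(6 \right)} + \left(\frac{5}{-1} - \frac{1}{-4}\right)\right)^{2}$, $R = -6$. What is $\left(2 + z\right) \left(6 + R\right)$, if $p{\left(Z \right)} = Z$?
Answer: $0$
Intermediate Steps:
$z = \frac{841}{16}$ ($z = \left(2 \cdot 6 + \left(\frac{5}{-1} - \frac{1}{-4}\right)\right)^{2} = \left(12 + \left(5 \left(-1\right) - - \frac{1}{4}\right)\right)^{2} = \left(12 + \left(-5 + \frac{1}{4}\right)\right)^{2} = \left(12 - \frac{19}{4}\right)^{2} = \left(\frac{29}{4}\right)^{2} = \frac{841}{16} \approx 52.563$)
$\left(2 + z\right) \left(6 + R\right) = \left(2 + \frac{841}{16}\right) \left(6 - 6\right) = \frac{873}{16} \cdot 0 = 0$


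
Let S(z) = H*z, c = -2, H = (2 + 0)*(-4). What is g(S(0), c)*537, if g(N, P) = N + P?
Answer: -1074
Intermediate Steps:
H = -8 (H = 2*(-4) = -8)
S(z) = -8*z
g(S(0), c)*537 = (-8*0 - 2)*537 = (0 - 2)*537 = -2*537 = -1074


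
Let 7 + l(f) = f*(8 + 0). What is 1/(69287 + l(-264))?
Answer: 1/67168 ≈ 1.4888e-5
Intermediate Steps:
l(f) = -7 + 8*f (l(f) = -7 + f*(8 + 0) = -7 + f*8 = -7 + 8*f)
1/(69287 + l(-264)) = 1/(69287 + (-7 + 8*(-264))) = 1/(69287 + (-7 - 2112)) = 1/(69287 - 2119) = 1/67168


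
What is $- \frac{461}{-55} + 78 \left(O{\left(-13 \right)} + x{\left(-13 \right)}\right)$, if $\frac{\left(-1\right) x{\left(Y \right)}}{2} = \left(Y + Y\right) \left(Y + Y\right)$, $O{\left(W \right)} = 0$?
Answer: $- \frac{5799619}{55} \approx -1.0545 \cdot 10^{5}$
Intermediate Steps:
$x{\left(Y \right)} = - 8 Y^{2}$ ($x{\left(Y \right)} = - 2 \left(Y + Y\right) \left(Y + Y\right) = - 2 \cdot 2 Y 2 Y = - 2 \cdot 4 Y^{2} = - 8 Y^{2}$)
$- \frac{461}{-55} + 78 \left(O{\left(-13 \right)} + x{\left(-13 \right)}\right) = - \frac{461}{-55} + 78 \left(0 - 8 \left(-13\right)^{2}\right) = \left(-461\right) \left(- \frac{1}{55}\right) + 78 \left(0 - 1352\right) = \frac{461}{55} + 78 \left(0 - 1352\right) = \frac{461}{55} + 78 \left(-1352\right) = \frac{461}{55} - 105456 = - \frac{5799619}{55}$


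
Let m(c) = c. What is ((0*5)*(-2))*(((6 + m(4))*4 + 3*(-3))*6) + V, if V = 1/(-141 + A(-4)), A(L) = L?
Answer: -1/145 ≈ -0.0068966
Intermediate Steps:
V = -1/145 (V = 1/(-141 - 4) = 1/(-145) = -1/145 ≈ -0.0068966)
((0*5)*(-2))*(((6 + m(4))*4 + 3*(-3))*6) + V = ((0*5)*(-2))*(((6 + 4)*4 + 3*(-3))*6) - 1/145 = (0*(-2))*((10*4 - 9)*6) - 1/145 = 0*((40 - 9)*6) - 1/145 = 0*(31*6) - 1/145 = 0*186 - 1/145 = 0 - 1/145 = -1/145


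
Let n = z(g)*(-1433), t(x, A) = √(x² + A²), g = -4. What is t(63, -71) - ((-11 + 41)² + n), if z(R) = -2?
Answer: -3766 + √9010 ≈ -3671.1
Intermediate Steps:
t(x, A) = √(A² + x²)
n = 2866 (n = -2*(-1433) = 2866)
t(63, -71) - ((-11 + 41)² + n) = √((-71)² + 63²) - ((-11 + 41)² + 2866) = √(5041 + 3969) - (30² + 2866) = √9010 - (900 + 2866) = √9010 - 1*3766 = √9010 - 3766 = -3766 + √9010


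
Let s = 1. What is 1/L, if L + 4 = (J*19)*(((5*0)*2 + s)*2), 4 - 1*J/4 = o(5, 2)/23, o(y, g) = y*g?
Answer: 23/12372 ≈ 0.0018590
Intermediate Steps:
o(y, g) = g*y
J = 328/23 (J = 16 - 4*2*5/23 = 16 - 40/23 = 328/23 ≈ 14.261)
L = 12372/23 (L = -4 + ((328/23)*19)*(((5*0)*2 + 1)*2) = -4 + 6232*((0*2 + 1)*2)/23 = -4 + 6232*((0 + 1)*2)/23 = -4 + 6232*(1*2)/23 = -4 + (6232/23)*2 = -4 + 12464/23 = 12372/23 ≈ 537.91)
1/L = 1/(12372/23) = 23/12372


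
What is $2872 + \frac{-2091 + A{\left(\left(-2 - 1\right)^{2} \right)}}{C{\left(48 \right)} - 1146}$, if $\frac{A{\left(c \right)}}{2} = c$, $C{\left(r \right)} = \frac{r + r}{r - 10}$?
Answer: $\frac{20812153}{7242} \approx 2873.8$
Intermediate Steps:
$C{\left(r \right)} = \frac{2 r}{-10 + r}$
$A{\left(c \right)} = 2 c$
$2872 + \frac{-2091 + A{\left(\left(-2 - 1\right)^{2} \right)}}{C{\left(48 \right)} - 1146} = 2872 + \frac{-2091 + 2 \left(-2 - 1\right)^{2}}{2 \cdot 48 \frac{1}{-10 + 48} - 1146} = 2872 + \frac{-2091 + 2 \left(-3\right)^{2}}{2 \cdot 48 \cdot \frac{1}{38} - 1146} = 2872 + \frac{-2091 + 2 \cdot 9}{2 \cdot 48 \cdot \frac{1}{38} - 1146} = 2872 + \frac{-2091 + 18}{\frac{48}{19} - 1146} = 2872 - \frac{2073}{- \frac{21726}{19}} = 2872 - - \frac{13129}{7242} = 2872 + \frac{13129}{7242} = \frac{20812153}{7242}$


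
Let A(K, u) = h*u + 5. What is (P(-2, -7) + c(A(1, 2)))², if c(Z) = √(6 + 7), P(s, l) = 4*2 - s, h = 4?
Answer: (10 + √13)² ≈ 185.11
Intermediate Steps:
A(K, u) = 5 + 4*u (A(K, u) = 4*u + 5 = 5 + 4*u)
P(s, l) = 8 - s
c(Z) = √13
(P(-2, -7) + c(A(1, 2)))² = ((8 - 1*(-2)) + √13)² = ((8 + 2) + √13)² = (10 + √13)²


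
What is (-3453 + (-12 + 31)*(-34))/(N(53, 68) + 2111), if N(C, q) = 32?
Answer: -4099/2143 ≈ -1.9127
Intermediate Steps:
(-3453 + (-12 + 31)*(-34))/(N(53, 68) + 2111) = (-3453 + (-12 + 31)*(-34))/(32 + 2111) = (-3453 + 19*(-34))/2143 = (-3453 - 646)*(1/2143) = -4099*1/2143 = -4099/2143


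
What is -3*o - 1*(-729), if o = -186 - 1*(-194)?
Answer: 705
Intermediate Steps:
o = 8 (o = -186 + 194 = 8)
-3*o - 1*(-729) = -3*8 - 1*(-729) = -24 + 729 = 705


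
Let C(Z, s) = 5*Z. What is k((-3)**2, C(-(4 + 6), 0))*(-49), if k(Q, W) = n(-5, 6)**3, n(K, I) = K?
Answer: 6125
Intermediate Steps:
k(Q, W) = -125 (k(Q, W) = (-5)**3 = -125)
k((-3)**2, C(-(4 + 6), 0))*(-49) = -125*(-49) = 6125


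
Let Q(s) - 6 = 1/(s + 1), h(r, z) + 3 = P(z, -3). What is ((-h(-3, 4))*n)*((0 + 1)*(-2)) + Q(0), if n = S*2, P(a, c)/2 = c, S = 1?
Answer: -29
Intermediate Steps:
P(a, c) = 2*c
h(r, z) = -9 (h(r, z) = -3 + 2*(-3) = -3 - 6 = -9)
Q(s) = 6 + 1/(1 + s) (Q(s) = 6 + 1/(s + 1) = 6 + 1/(1 + s))
n = 2 (n = 1*2 = 2)
((-h(-3, 4))*n)*((0 + 1)*(-2)) + Q(0) = (-1*(-9)*2)*((0 + 1)*(-2)) + (7 + 6*0)/(1 + 0) = (9*2)*(1*(-2)) + (7 + 0)/1 = 18*(-2) + 1*7 = -36 + 7 = -29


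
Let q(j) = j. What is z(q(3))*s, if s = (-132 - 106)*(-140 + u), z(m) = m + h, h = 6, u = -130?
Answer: 578340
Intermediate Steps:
z(m) = 6 + m (z(m) = m + 6 = 6 + m)
s = 64260 (s = (-132 - 106)*(-140 - 130) = -238*(-270) = 64260)
z(q(3))*s = (6 + 3)*64260 = 9*64260 = 578340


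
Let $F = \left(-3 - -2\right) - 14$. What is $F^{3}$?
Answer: $-3375$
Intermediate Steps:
$F = -15$ ($F = \left(-3 + 2\right) - 14 = -1 - 14 = -15$)
$F^{3} = \left(-15\right)^{3} = -3375$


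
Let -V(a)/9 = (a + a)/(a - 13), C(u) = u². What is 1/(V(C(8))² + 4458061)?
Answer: 289/1288527085 ≈ 2.2429e-7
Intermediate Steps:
V(a) = -18*a/(-13 + a) (V(a) = -9*(a + a)/(a - 13) = -9*2*a/(-13 + a) = -18*a/(-13 + a))
1/(V(C(8))² + 4458061) = 1/((-18*8²/(-13 + 8²))² + 4458061) = 1/((-18*64/(-13 + 64))² + 4458061) = 1/((-18*64/51)² + 4458061) = 1/((-18*64*1/51)² + 4458061) = 1/((-384/17)² + 4458061) = 1/(147456/289 + 4458061) = 1/(1288527085/289) = 289/1288527085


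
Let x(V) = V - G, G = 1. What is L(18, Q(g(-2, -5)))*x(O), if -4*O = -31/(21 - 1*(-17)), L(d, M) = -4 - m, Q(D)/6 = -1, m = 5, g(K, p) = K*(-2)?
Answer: 1089/152 ≈ 7.1645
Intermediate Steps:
g(K, p) = -2*K
Q(D) = -6 (Q(D) = 6*(-1) = -6)
L(d, M) = -9 (L(d, M) = -4 - 1*5 = -4 - 5 = -9)
O = 31/152 (O = -(-31)/(4*(21 - 1*(-17))) = -(-31)/(4*(21 + 17)) = -(-31)/(4*38) = -1/4*(-31/38) = 31/152 ≈ 0.20395)
x(V) = -1 + V (x(V) = V - 1*1 = V - 1 = -1 + V)
L(18, Q(g(-2, -5)))*x(O) = -9*(-1 + 31/152) = -9*(-121/152) = 1089/152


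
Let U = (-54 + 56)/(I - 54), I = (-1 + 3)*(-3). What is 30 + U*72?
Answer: 138/5 ≈ 27.600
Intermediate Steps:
I = -6 (I = 2*(-3) = -6)
U = -1/30 (U = (-54 + 56)/(-6 - 54) = 2/(-60) = 2*(-1/60) = -1/30 ≈ -0.033333)
30 + U*72 = 30 - 1/30*72 = 30 - 12/5 = 138/5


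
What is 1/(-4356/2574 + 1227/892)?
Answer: -11596/3673 ≈ -3.1571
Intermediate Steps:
1/(-4356/2574 + 1227/892) = 1/(-4356*1/2574 + 1227*(1/892)) = 1/(-22/13 + 1227/892) = 1/(-3673/11596) = -11596/3673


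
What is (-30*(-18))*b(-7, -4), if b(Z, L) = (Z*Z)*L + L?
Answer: -108000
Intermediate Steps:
b(Z, L) = L + L*Z² (b(Z, L) = Z²*L + L = L*Z² + L = L + L*Z²)
(-30*(-18))*b(-7, -4) = (-30*(-18))*(-4*(1 + (-7)²)) = 540*(-4*(1 + 49)) = 540*(-4*50) = 540*(-200) = -108000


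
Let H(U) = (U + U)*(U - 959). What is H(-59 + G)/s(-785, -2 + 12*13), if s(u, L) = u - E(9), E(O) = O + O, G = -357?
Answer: -104000/73 ≈ -1424.7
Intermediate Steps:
E(O) = 2*O
s(u, L) = -18 + u (s(u, L) = u - 2*9 = u - 1*18 = u - 18 = -18 + u)
H(U) = 2*U*(-959 + U) (H(U) = (2*U)*(-959 + U) = 2*U*(-959 + U))
H(-59 + G)/s(-785, -2 + 12*13) = (2*(-59 - 357)*(-959 + (-59 - 357)))/(-18 - 785) = (2*(-416)*(-959 - 416))/(-803) = (2*(-416)*(-1375))*(-1/803) = 1144000*(-1/803) = -104000/73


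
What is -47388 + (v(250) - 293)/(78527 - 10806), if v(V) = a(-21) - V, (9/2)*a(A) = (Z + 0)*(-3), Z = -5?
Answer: -9627489863/203163 ≈ -47388.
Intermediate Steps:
a(A) = 10/3 (a(A) = 2*((-5 + 0)*(-3))/9 = 2*(-5*(-3))/9 = (2/9)*15 = 10/3)
v(V) = 10/3 - V
-47388 + (v(250) - 293)/(78527 - 10806) = -47388 + ((10/3 - 1*250) - 293)/(78527 - 10806) = -47388 + ((10/3 - 250) - 293)/67721 = -47388 + (-740/3 - 293)*(1/67721) = -47388 - 1619/3*1/67721 = -47388 - 1619/203163 = -9627489863/203163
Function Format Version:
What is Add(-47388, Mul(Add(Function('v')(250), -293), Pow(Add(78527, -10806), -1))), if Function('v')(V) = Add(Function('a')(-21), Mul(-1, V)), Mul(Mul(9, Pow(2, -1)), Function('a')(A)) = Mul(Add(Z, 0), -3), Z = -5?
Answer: Rational(-9627489863, 203163) ≈ -47388.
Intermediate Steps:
Function('a')(A) = Rational(10, 3) (Function('a')(A) = Mul(Rational(2, 9), Mul(Add(-5, 0), -3)) = Mul(Rational(2, 9), Mul(-5, -3)) = Mul(Rational(2, 9), 15) = Rational(10, 3))
Function('v')(V) = Add(Rational(10, 3), Mul(-1, V))
Add(-47388, Mul(Add(Function('v')(250), -293), Pow(Add(78527, -10806), -1))) = Add(-47388, Mul(Add(Add(Rational(10, 3), Mul(-1, 250)), -293), Pow(Add(78527, -10806), -1))) = Add(-47388, Mul(Add(Add(Rational(10, 3), -250), -293), Pow(67721, -1))) = Add(-47388, Mul(Add(Rational(-740, 3), -293), Rational(1, 67721))) = Add(-47388, Mul(Rational(-1619, 3), Rational(1, 67721))) = Add(-47388, Rational(-1619, 203163)) = Rational(-9627489863, 203163)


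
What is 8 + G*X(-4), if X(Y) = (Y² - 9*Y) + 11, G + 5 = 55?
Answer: 3158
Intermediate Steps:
G = 50 (G = -5 + 55 = 50)
X(Y) = 11 + Y² - 9*Y
8 + G*X(-4) = 8 + 50*(11 + (-4)² - 9*(-4)) = 8 + 50*(11 + 16 + 36) = 8 + 50*63 = 8 + 3150 = 3158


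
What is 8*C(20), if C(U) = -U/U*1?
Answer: -8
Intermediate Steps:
C(U) = -1 (C(U) = -1*1*1 = -1*1 = -1)
8*C(20) = 8*(-1) = -8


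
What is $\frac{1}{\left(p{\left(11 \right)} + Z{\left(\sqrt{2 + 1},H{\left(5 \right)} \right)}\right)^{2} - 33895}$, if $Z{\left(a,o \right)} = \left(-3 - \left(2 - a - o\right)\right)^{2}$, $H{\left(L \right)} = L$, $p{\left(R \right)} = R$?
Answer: $- \frac{1}{33699} \approx -2.9674 \cdot 10^{-5}$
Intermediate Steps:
$Z{\left(a,o \right)} = \left(-5 + a + o\right)^{2}$ ($Z{\left(a,o \right)} = \left(-3 + \left(-2 + a + o\right)\right)^{2} = \left(-5 + a + o\right)^{2}$)
$\frac{1}{\left(p{\left(11 \right)} + Z{\left(\sqrt{2 + 1},H{\left(5 \right)} \right)}\right)^{2} - 33895} = \frac{1}{\left(11 + \left(-5 + \sqrt{2 + 1} + 5\right)^{2}\right)^{2} - 33895} = \frac{1}{\left(11 + \left(-5 + \sqrt{3} + 5\right)^{2}\right)^{2} - 33895} = \frac{1}{\left(11 + \left(\sqrt{3}\right)^{2}\right)^{2} - 33895} = \frac{1}{\left(11 + 3\right)^{2} - 33895} = \frac{1}{14^{2} - 33895} = \frac{1}{196 - 33895} = \frac{1}{-33699} = - \frac{1}{33699}$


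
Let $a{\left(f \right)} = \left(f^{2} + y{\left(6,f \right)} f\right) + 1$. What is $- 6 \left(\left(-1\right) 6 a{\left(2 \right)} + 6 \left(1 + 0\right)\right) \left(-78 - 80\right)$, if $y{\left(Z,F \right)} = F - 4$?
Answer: $0$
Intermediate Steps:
$y{\left(Z,F \right)} = -4 + F$
$a{\left(f \right)} = 1 + f^{2} + f \left(-4 + f\right)$ ($a{\left(f \right)} = \left(f^{2} + \left(-4 + f\right) f\right) + 1 = \left(f^{2} + f \left(-4 + f\right)\right) + 1 = 1 + f^{2} + f \left(-4 + f\right)$)
$- 6 \left(\left(-1\right) 6 a{\left(2 \right)} + 6 \left(1 + 0\right)\right) \left(-78 - 80\right) = - 6 \left(\left(-1\right) 6 \left(1 + 2^{2} + 2 \left(-4 + 2\right)\right) + 6 \left(1 + 0\right)\right) \left(-78 - 80\right) = - 6 \left(- 6 \left(1 + 4 + 2 \left(-2\right)\right) + 6 \cdot 1\right) \left(-158\right) = - 6 \left(- 6 \left(1 + 4 - 4\right) + 6\right) \left(-158\right) = - 6 \left(\left(-6\right) 1 + 6\right) \left(-158\right) = - 6 \left(-6 + 6\right) \left(-158\right) = \left(-6\right) 0 \left(-158\right) = 0 \left(-158\right) = 0$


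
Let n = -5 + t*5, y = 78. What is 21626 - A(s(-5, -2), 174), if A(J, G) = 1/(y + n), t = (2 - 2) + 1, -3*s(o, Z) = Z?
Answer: 1686827/78 ≈ 21626.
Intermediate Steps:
s(o, Z) = -Z/3
t = 1 (t = 0 + 1 = 1)
n = 0 (n = -5 + 1*5 = -5 + 5 = 0)
A(J, G) = 1/78 (A(J, G) = 1/(78 + 0) = 1/78)
21626 - A(s(-5, -2), 174) = 21626 - 1*1/78 = 21626 - 1/78 = 1686827/78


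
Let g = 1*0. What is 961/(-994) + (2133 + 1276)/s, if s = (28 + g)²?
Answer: 26889/7952 ≈ 3.3814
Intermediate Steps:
g = 0
s = 784 (s = (28 + 0)² = 28² = 784)
961/(-994) + (2133 + 1276)/s = 961/(-994) + (2133 + 1276)/784 = 961*(-1/994) + 3409*(1/784) = -961/994 + 487/112 = 26889/7952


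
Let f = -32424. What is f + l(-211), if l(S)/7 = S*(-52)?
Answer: 44380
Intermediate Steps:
l(S) = -364*S (l(S) = 7*(S*(-52)) = 7*(-52*S) = -364*S)
f + l(-211) = -32424 - 364*(-211) = -32424 + 76804 = 44380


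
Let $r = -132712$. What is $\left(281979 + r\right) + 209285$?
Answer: $358552$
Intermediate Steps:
$\left(281979 + r\right) + 209285 = \left(281979 - 132712\right) + 209285 = 149267 + 209285 = 358552$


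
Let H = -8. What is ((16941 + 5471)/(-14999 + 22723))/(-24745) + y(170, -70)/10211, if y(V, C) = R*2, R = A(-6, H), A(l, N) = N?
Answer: -821733753/487908077545 ≈ -0.0016842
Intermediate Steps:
R = -8
y(V, C) = -16 (y(V, C) = -8*2 = -16)
((16941 + 5471)/(-14999 + 22723))/(-24745) + y(170, -70)/10211 = ((16941 + 5471)/(-14999 + 22723))/(-24745) - 16/10211 = (22412/7724)*(-1/24745) - 16*1/10211 = (22412*(1/7724))*(-1/24745) - 16/10211 = (5603/1931)*(-1/24745) - 16/10211 = -5603/47782595 - 16/10211 = -821733753/487908077545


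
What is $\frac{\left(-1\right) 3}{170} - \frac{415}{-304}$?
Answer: $\frac{34819}{25840} \approx 1.3475$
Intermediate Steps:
$\frac{\left(-1\right) 3}{170} - \frac{415}{-304} = \left(-3\right) \frac{1}{170} - - \frac{415}{304} = - \frac{3}{170} + \frac{415}{304} = \frac{34819}{25840}$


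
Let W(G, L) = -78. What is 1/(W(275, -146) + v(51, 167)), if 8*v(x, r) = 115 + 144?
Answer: -8/365 ≈ -0.021918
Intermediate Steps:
v(x, r) = 259/8 (v(x, r) = (115 + 144)/8 = (⅛)*259 = 259/8)
1/(W(275, -146) + v(51, 167)) = 1/(-78 + 259/8) = 1/(-365/8) = -8/365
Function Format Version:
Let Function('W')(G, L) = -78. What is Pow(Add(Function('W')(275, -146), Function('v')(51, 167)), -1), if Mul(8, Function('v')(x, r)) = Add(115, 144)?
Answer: Rational(-8, 365) ≈ -0.021918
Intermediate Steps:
Function('v')(x, r) = Rational(259, 8) (Function('v')(x, r) = Mul(Rational(1, 8), Add(115, 144)) = Mul(Rational(1, 8), 259) = Rational(259, 8))
Pow(Add(Function('W')(275, -146), Function('v')(51, 167)), -1) = Pow(Add(-78, Rational(259, 8)), -1) = Pow(Rational(-365, 8), -1) = Rational(-8, 365)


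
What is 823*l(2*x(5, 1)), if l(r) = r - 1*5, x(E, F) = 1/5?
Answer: -18929/5 ≈ -3785.8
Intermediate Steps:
x(E, F) = ⅕
l(r) = -5 + r (l(r) = r - 5 = -5 + r)
823*l(2*x(5, 1)) = 823*(-5 + 2*(⅕)) = 823*(-5 + ⅖) = 823*(-23/5) = -18929/5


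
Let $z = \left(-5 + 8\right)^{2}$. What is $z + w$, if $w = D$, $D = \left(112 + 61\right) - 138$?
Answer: $44$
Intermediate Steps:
$D = 35$ ($D = 173 - 138 = 35$)
$w = 35$
$z = 9$ ($z = 3^{2} = 9$)
$z + w = 9 + 35 = 44$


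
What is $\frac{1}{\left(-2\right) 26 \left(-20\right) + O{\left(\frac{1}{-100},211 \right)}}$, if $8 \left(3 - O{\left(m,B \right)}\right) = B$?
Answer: $\frac{8}{8133} \approx 0.00098365$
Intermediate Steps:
$O{\left(m,B \right)} = 3 - \frac{B}{8}$
$\frac{1}{\left(-2\right) 26 \left(-20\right) + O{\left(\frac{1}{-100},211 \right)}} = \frac{1}{\left(-2\right) 26 \left(-20\right) + \left(3 - \frac{211}{8}\right)} = \frac{1}{\left(-52\right) \left(-20\right) + \left(3 - \frac{211}{8}\right)} = \frac{1}{1040 - \frac{187}{8}} = \frac{1}{\frac{8133}{8}} = \frac{8}{8133}$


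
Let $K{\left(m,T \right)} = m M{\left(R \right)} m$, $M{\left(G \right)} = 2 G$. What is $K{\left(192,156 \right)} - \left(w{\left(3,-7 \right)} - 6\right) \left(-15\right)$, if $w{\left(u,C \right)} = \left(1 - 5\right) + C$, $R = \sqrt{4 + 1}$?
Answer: $-255 + 73728 \sqrt{5} \approx 1.6461 \cdot 10^{5}$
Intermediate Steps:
$R = \sqrt{5} \approx 2.2361$
$w{\left(u,C \right)} = -4 + C$
$K{\left(m,T \right)} = 2 \sqrt{5} m^{2}$ ($K{\left(m,T \right)} = m 2 \sqrt{5} m = 2 m \sqrt{5} m = 2 \sqrt{5} m^{2}$)
$K{\left(192,156 \right)} - \left(w{\left(3,-7 \right)} - 6\right) \left(-15\right) = 2 \sqrt{5} \cdot 192^{2} - \left(\left(-4 - 7\right) - 6\right) \left(-15\right) = 2 \sqrt{5} \cdot 36864 - \left(-11 - 6\right) \left(-15\right) = 73728 \sqrt{5} - \left(-17\right) \left(-15\right) = 73728 \sqrt{5} - 255 = -255 + 73728 \sqrt{5}$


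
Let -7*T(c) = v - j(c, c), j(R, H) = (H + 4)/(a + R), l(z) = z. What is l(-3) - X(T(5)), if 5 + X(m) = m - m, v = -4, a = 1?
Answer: 2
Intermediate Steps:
j(R, H) = (4 + H)/(1 + R) (j(R, H) = (H + 4)/(1 + R) = (4 + H)/(1 + R))
T(c) = 4/7 + (4 + c)/(7*(1 + c)) (T(c) = -(-4 - (4 + c)/(1 + c))/7 = 4/7 + (4 + c)/(7*(1 + c)))
X(m) = -5 (X(m) = -5 + (m - m) = -5 + 0 = -5)
l(-3) - X(T(5)) = -3 - 1*(-5) = -3 + 5 = 2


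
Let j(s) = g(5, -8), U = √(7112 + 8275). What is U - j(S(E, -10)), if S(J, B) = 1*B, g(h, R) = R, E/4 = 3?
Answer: 8 + √15387 ≈ 132.04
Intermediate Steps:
E = 12 (E = 4*3 = 12)
S(J, B) = B
U = √15387 ≈ 124.04
j(s) = -8
U - j(S(E, -10)) = √15387 - 1*(-8) = √15387 + 8 = 8 + √15387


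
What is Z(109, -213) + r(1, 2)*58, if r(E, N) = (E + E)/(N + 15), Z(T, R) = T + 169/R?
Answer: 416524/3621 ≈ 115.03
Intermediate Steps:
r(E, N) = 2*E/(15 + N) (r(E, N) = (2*E)/(15 + N) = 2*E/(15 + N))
Z(109, -213) + r(1, 2)*58 = (109 + 169/(-213)) + (2*1/(15 + 2))*58 = (109 + 169*(-1/213)) + (2*1/17)*58 = (109 - 169/213) + (2*1*(1/17))*58 = 23048/213 + (2/17)*58 = 23048/213 + 116/17 = 416524/3621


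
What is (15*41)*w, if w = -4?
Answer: -2460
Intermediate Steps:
(15*41)*w = (15*41)*(-4) = 615*(-4) = -2460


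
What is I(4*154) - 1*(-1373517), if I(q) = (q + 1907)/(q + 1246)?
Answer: 2557491177/1862 ≈ 1.3735e+6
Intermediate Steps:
I(q) = (1907 + q)/(1246 + q)
I(4*154) - 1*(-1373517) = (1907 + 4*154)/(1246 + 4*154) - 1*(-1373517) = (1907 + 616)/(1246 + 616) + 1373517 = 2523/1862 + 1373517 = 2557491177/1862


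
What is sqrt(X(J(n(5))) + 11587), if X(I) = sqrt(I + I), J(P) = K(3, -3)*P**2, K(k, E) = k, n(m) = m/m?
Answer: sqrt(11587 + sqrt(6)) ≈ 107.65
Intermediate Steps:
n(m) = 1
J(P) = 3*P**2
X(I) = sqrt(2)*sqrt(I) (X(I) = sqrt(2*I) = sqrt(2)*sqrt(I))
sqrt(X(J(n(5))) + 11587) = sqrt(sqrt(2)*sqrt(3*1**2) + 11587) = sqrt(sqrt(2)*sqrt(3*1) + 11587) = sqrt(sqrt(2)*sqrt(3) + 11587) = sqrt(sqrt(6) + 11587) = sqrt(11587 + sqrt(6))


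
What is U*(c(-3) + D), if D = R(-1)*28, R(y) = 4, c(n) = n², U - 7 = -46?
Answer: -4719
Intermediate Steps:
U = -39 (U = 7 - 46 = -39)
D = 112 (D = 4*28 = 112)
U*(c(-3) + D) = -39*((-3)² + 112) = -39*(9 + 112) = -39*121 = -4719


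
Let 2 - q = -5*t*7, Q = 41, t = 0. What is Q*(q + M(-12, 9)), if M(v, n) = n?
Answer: 451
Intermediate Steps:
q = 2 (q = 2 - (-5*0)*7 = 2 - 0*7 = 2 - 1*0 = 2 + 0 = 2)
Q*(q + M(-12, 9)) = 41*(2 + 9) = 41*11 = 451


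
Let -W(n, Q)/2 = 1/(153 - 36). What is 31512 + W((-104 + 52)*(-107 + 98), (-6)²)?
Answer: 3686902/117 ≈ 31512.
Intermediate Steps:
W(n, Q) = -2/117 (W(n, Q) = -2/(153 - 36) = -2/117)
31512 + W((-104 + 52)*(-107 + 98), (-6)²) = 31512 - 2/117 = 3686902/117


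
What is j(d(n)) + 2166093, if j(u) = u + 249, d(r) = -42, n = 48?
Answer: 2166300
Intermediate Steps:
j(u) = 249 + u
j(d(n)) + 2166093 = (249 - 42) + 2166093 = 207 + 2166093 = 2166300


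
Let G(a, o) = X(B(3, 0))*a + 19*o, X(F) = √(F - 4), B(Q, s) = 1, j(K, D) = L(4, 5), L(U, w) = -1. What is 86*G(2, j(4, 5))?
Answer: -1634 + 172*I*√3 ≈ -1634.0 + 297.91*I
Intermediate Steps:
j(K, D) = -1
X(F) = √(-4 + F)
G(a, o) = 19*o + I*a*√3 (G(a, o) = √(-4 + 1)*a + 19*o = √(-3)*a + 19*o = (I*√3)*a + 19*o = I*a*√3 + 19*o = 19*o + I*a*√3)
86*G(2, j(4, 5)) = 86*(19*(-1) + I*2*√3) = 86*(-19 + 2*I*√3) = -1634 + 172*I*√3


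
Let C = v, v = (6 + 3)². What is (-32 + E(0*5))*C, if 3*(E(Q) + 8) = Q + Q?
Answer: -3240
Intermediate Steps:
v = 81 (v = 9² = 81)
C = 81
E(Q) = -8 + 2*Q/3 (E(Q) = -8 + (Q + Q)/3 = -8 + (2*Q)/3 = -8 + 2*Q/3)
(-32 + E(0*5))*C = (-32 + (-8 + 2*(0*5)/3))*81 = (-32 + (-8 + (⅔)*0))*81 = (-32 + (-8 + 0))*81 = (-32 - 8)*81 = -40*81 = -3240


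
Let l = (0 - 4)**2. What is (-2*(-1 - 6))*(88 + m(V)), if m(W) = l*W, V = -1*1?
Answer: 1008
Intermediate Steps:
l = 16 (l = (-4)**2 = 16)
V = -1
m(W) = 16*W
(-2*(-1 - 6))*(88 + m(V)) = (-2*(-1 - 6))*(88 + 16*(-1)) = (-2*(-7))*(88 - 16) = 14*72 = 1008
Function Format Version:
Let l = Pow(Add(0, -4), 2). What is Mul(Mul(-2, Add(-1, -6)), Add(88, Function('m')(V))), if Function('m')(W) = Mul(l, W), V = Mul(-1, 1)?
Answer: 1008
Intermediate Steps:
l = 16 (l = Pow(-4, 2) = 16)
V = -1
Function('m')(W) = Mul(16, W)
Mul(Mul(-2, Add(-1, -6)), Add(88, Function('m')(V))) = Mul(Mul(-2, Add(-1, -6)), Add(88, Mul(16, -1))) = Mul(Mul(-2, -7), Add(88, -16)) = Mul(14, 72) = 1008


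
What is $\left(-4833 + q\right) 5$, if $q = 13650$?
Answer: $44085$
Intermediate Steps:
$\left(-4833 + q\right) 5 = \left(-4833 + 13650\right) 5 = 8817 \cdot 5 = 44085$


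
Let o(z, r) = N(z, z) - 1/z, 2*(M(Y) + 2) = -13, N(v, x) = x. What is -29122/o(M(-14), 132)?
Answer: 990148/285 ≈ 3474.2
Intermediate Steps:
M(Y) = -17/2 (M(Y) = -2 + (½)*(-13) = -2 - 13/2 = -17/2)
o(z, r) = z - 1/z
-29122/o(M(-14), 132) = -29122/(-17/2 - 1/(-17/2)) = -29122/(-17/2 - 1*(-2/17)) = -29122/(-17/2 + 2/17) = -29122/(-285/34) = -29122*(-34/285) = 990148/285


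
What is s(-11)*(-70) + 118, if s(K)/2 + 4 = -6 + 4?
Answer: 958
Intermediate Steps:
s(K) = -12 (s(K) = -8 + 2*(-6 + 4) = -8 + 2*(-2) = -8 - 4 = -12)
s(-11)*(-70) + 118 = -12*(-70) + 118 = 840 + 118 = 958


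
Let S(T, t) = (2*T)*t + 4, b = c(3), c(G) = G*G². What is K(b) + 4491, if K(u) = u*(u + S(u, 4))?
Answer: 11160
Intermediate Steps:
c(G) = G³
b = 27 (b = 3³ = 27)
S(T, t) = 4 + 2*T*t (S(T, t) = 2*T*t + 4 = 4 + 2*T*t)
K(u) = u*(4 + 9*u) (K(u) = u*(u + (4 + 2*u*4)) = u*(u + (4 + 8*u)) = u*(4 + 9*u))
K(b) + 4491 = 27*(4 + 9*27) + 4491 = 27*(4 + 243) + 4491 = 27*247 + 4491 = 6669 + 4491 = 11160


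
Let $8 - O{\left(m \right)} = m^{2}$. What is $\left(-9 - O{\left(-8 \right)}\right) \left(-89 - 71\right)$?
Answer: $-7520$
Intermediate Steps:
$O{\left(m \right)} = 8 - m^{2}$
$\left(-9 - O{\left(-8 \right)}\right) \left(-89 - 71\right) = \left(-9 - \left(8 - \left(-8\right)^{2}\right)\right) \left(-89 - 71\right) = \left(-9 - \left(8 - 64\right)\right) \left(-160\right) = \left(-9 - -56\right) \left(-160\right) = \left(-9 + 56\right) \left(-160\right) = 47 \left(-160\right) = -7520$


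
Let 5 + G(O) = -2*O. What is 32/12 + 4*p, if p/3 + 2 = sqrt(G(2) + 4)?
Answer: -64/3 + 12*I*sqrt(5) ≈ -21.333 + 26.833*I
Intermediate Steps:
G(O) = -5 - 2*O
p = -6 + 3*I*sqrt(5) (p = -6 + 3*sqrt((-5 - 2*2) + 4) = -6 + 3*sqrt((-5 - 4) + 4) = -6 + 3*sqrt(-9 + 4) = -6 + 3*sqrt(-5) = -6 + 3*(I*sqrt(5)) = -6 + 3*I*sqrt(5) ≈ -6.0 + 6.7082*I)
32/12 + 4*p = 32/12 + 4*(-6 + 3*I*sqrt(5)) = 32*(1/12) + (-24 + 12*I*sqrt(5)) = 8/3 + (-24 + 12*I*sqrt(5)) = -64/3 + 12*I*sqrt(5)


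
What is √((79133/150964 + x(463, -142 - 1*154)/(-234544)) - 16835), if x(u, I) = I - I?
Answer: I*√95914970115987/75482 ≈ 129.75*I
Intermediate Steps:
x(u, I) = 0
√((79133/150964 + x(463, -142 - 1*154)/(-234544)) - 16835) = √((79133/150964 + 0/(-234544)) - 16835) = √((79133*(1/150964) + 0*(-1/234544)) - 16835) = √((79133/150964 + 0) - 16835) = √(79133/150964 - 16835) = √(-2541399807/150964) = I*√95914970115987/75482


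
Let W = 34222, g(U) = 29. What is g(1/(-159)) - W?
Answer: -34193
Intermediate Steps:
g(1/(-159)) - W = 29 - 1*34222 = 29 - 34222 = -34193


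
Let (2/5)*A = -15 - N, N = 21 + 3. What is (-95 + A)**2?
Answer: 148225/4 ≈ 37056.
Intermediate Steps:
N = 24
A = -195/2 (A = 5*(-15 - 1*24)/2 = 5*(-15 - 24)/2 = (5/2)*(-39) = -195/2 ≈ -97.500)
(-95 + A)**2 = (-95 - 195/2)**2 = (-385/2)**2 = 148225/4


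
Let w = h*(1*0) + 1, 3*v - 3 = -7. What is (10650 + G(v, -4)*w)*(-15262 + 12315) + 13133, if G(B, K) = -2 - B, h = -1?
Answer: -94111357/3 ≈ -3.1370e+7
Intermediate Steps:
v = -4/3 (v = 1 + (⅓)*(-7) = 1 - 7/3 = -4/3 ≈ -1.3333)
w = 1 (w = -0 + 1 = -1*0 + 1 = 0 + 1 = 1)
(10650 + G(v, -4)*w)*(-15262 + 12315) + 13133 = (10650 + (-2 - 1*(-4/3))*1)*(-15262 + 12315) + 13133 = (10650 + (-2 + 4/3)*1)*(-2947) + 13133 = (10650 - ⅔*1)*(-2947) + 13133 = (10650 - ⅔)*(-2947) + 13133 = (31948/3)*(-2947) + 13133 = -94150756/3 + 13133 = -94111357/3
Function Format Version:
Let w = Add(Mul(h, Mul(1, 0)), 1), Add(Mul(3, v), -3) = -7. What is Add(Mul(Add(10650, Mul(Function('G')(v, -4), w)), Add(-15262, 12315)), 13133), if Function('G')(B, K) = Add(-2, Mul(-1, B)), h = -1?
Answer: Rational(-94111357, 3) ≈ -3.1370e+7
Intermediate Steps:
v = Rational(-4, 3) (v = Add(1, Mul(Rational(1, 3), -7)) = Add(1, Rational(-7, 3)) = Rational(-4, 3) ≈ -1.3333)
w = 1 (w = Add(Mul(-1, Mul(1, 0)), 1) = Add(Mul(-1, 0), 1) = Add(0, 1) = 1)
Add(Mul(Add(10650, Mul(Function('G')(v, -4), w)), Add(-15262, 12315)), 13133) = Add(Mul(Add(10650, Mul(Add(-2, Mul(-1, Rational(-4, 3))), 1)), Add(-15262, 12315)), 13133) = Add(Mul(Add(10650, Mul(Add(-2, Rational(4, 3)), 1)), -2947), 13133) = Add(Mul(Add(10650, Mul(Rational(-2, 3), 1)), -2947), 13133) = Add(Mul(Add(10650, Rational(-2, 3)), -2947), 13133) = Add(Mul(Rational(31948, 3), -2947), 13133) = Add(Rational(-94150756, 3), 13133) = Rational(-94111357, 3)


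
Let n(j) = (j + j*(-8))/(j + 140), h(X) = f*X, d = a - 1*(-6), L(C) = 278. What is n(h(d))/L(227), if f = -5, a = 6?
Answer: 21/1112 ≈ 0.018885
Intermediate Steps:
d = 12 (d = 6 - 1*(-6) = 6 + 6 = 12)
h(X) = -5*X
n(j) = -7*j/(140 + j) (n(j) = (j - 8*j)/(140 + j) = (-7*j)/(140 + j) = -7*j/(140 + j))
n(h(d))/L(227) = -7*(-5*12)/(140 - 5*12)/278 = -7*(-60)/(140 - 60)*(1/278) = -7*(-60)/80*(1/278) = -7*(-60)*1/80*(1/278) = (21/4)*(1/278) = 21/1112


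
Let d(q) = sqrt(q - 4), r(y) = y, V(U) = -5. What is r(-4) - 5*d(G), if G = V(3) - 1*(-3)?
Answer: -4 - 5*I*sqrt(6) ≈ -4.0 - 12.247*I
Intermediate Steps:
G = -2 (G = -5 - 1*(-3) = -5 + 3 = -2)
d(q) = sqrt(-4 + q)
r(-4) - 5*d(G) = -4 - 5*sqrt(-4 - 2) = -4 - 5*I*sqrt(6)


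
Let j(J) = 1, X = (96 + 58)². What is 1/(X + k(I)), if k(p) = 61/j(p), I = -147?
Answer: 1/23777 ≈ 4.2057e-5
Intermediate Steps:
X = 23716 (X = 154² = 23716)
k(p) = 61 (k(p) = 61/1 = 61*1 = 61)
1/(X + k(I)) = 1/(23716 + 61) = 1/23777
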